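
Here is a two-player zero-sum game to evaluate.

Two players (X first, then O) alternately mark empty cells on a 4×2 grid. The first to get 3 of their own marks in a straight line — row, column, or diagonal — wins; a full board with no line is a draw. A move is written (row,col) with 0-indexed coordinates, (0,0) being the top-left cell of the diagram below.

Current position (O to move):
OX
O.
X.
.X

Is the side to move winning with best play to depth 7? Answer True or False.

[OX/O./X./.X] O move#1: (1,1):+0/OX/OO/X./.X*, (2,1):+0/OX/O./XO/.X, (3,0):+0/OX/O./X./OX
[OX/OO/X./.X] X move#2: (2,1):+0/OX/OO/XX/.X*, (3,0):+0/OX/OO/X./XX
[OX/OO/XX/.X] O move#3: (3,0):+0/OX/OO/XX/OX*
[OX/OO/XX/OX] end (terminal +0, X#4); searched OX/O./X./.X to 7

O winning at [OX/O./X./.X]: False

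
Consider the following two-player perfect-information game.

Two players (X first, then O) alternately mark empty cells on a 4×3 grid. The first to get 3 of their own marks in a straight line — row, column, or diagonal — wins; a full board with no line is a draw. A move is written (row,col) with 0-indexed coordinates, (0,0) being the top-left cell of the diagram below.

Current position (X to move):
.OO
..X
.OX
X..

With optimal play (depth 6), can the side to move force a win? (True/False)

ply 1, X at .OO/..X/.OX/X.. | (0,0)=-1→XOO/..X/.OX/X..; (1,0)=-1→.OO/X.X/.OX/X..; (1,1)=-1→.OO/.XX/.OX/X..; (2,0)=-1→.OO/..X/XOX/X..; (3,1)=-1→.OO/..X/.OX/XX.; (3,2)=+1→.OO/..X/.OX/X.X*
ply 2: .OO/..X/.OX/X.X is terminal -1 (O); from .OO/..X/.OX/X.. depth 6

X winning at [.OO/..X/.OX/X..]: True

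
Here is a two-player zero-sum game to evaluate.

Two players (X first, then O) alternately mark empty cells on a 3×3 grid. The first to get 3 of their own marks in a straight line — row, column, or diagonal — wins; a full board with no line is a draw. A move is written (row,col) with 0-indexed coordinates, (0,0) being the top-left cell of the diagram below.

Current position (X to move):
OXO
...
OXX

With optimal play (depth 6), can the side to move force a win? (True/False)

X winning at [OXO/.../OXX]: True

[OXO/.../OXX] X move#1: (1,0):-1/OXO/X../OXX, (1,1):+1/OXO/.X./OXX*, (1,2):-1/OXO/..X/OXX
[OXO/.X./OXX] end (terminal -1, O#2); searched OXO/.../OXX to 6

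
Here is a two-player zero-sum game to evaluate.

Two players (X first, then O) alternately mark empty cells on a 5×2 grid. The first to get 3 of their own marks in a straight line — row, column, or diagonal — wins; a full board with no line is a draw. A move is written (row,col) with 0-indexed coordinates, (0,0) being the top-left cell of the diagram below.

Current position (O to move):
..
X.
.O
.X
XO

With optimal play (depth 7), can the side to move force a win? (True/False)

ply 1, O at ../X./.O/.X/XO | (0,0)=+0→O./X./.O/.X/XO*; (0,1)=+0→.O/X./.O/.X/XO; (1,1)=+0→../XO/.O/.X/XO; (2,0)=+0→../X./OO/.X/XO; (3,0)=+0→../X./.O/OX/XO
ply 2, X at O./X./.O/.X/XO | (0,1)=+0→OX/X./.O/.X/XO*; (1,1)=+0→O./XX/.O/.X/XO; (2,0)=+0→O./X./XO/.X/XO; (3,0)=+0→O./X./.O/XX/XO
ply 3, O at OX/X./.O/.X/XO | (1,1)=+0→OX/XO/.O/.X/XO*; (2,0)=+0→OX/X./OO/.X/XO; (3,0)=+0→OX/X./.O/OX/XO
ply 4, X at OX/XO/.O/.X/XO | (2,0)=+0→OX/XO/XO/.X/XO*; (3,0)=+0→OX/XO/.O/XX/XO
ply 5, O at OX/XO/XO/.X/XO | (3,0)=+0→OX/XO/XO/OX/XO*
ply 6: OX/XO/XO/OX/XO is terminal +0 (X); from ../X./.O/.X/XO depth 7

O winning at [../X./.O/.X/XO]: False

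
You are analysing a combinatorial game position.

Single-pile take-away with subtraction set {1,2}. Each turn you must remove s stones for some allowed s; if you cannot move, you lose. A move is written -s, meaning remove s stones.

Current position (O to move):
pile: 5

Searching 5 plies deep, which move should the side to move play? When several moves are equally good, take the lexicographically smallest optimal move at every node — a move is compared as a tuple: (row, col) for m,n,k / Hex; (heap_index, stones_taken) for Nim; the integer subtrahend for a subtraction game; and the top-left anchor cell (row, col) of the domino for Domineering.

O's best at [5]: -2

[5] O move#1: -1:-1/4, -2:+1/3*
[3] X move#2: -1:-1/2*, -2:-1/1
[2] O move#3: -1:-1/1, -2:+1/0*
[0] end (terminal -1, X#4); searched 5 to 5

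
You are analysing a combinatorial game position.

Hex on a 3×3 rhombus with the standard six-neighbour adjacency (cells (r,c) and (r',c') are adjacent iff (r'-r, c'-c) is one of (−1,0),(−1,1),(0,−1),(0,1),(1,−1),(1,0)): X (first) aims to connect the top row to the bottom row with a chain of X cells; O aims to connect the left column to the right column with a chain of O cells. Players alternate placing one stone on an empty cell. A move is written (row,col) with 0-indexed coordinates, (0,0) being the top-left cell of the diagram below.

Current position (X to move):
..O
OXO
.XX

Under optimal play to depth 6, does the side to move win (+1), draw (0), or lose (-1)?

value(..O/OXO/.XX, X) = +1

[..O/OXO/.XX] X move#1: (0,0):-1/X.O/OXO/.XX, (0,1):+1/.XO/OXO/.XX*, (2,0):-1/..O/OXO/XXX
[.XO/OXO/.XX] end (terminal -1, O#2); searched ..O/OXO/.XX to 6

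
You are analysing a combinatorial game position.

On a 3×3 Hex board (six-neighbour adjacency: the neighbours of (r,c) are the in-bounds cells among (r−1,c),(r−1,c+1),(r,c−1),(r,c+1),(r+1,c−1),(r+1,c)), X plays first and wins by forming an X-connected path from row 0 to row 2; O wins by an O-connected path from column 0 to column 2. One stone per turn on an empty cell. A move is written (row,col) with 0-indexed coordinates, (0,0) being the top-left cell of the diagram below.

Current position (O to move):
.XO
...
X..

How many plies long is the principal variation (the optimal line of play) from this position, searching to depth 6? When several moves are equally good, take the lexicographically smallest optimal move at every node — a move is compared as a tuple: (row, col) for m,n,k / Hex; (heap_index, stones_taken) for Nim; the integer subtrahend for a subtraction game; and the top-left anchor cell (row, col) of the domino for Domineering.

PV length from [.XO/.../X..]: 2 plies

p1 O@[.XO/.../X..]: (0,0)[OXO/.../X..]-1* (1,0)[.XO/O../X..]-1 (1,1)[.XO/.O./X..]-1 (1,2)[.XO/..O/X..]-1 (2,1)[.XO/.../XO.]-1 (2,2)[.XO/.../X.O]-1
p2 X@[OXO/.../X..]: (1,0)[OXO/X../X..]+1* (1,1)[OXO/.X./X..]+1 (1,2)[OXO/..X/X..]+1 (2,1)[OXO/.../XX.]+1 (2,2)[OXO/.../X.X]+1
p3 O@[OXO/X../X..] terminal -1; root [.XO/.../X..] d6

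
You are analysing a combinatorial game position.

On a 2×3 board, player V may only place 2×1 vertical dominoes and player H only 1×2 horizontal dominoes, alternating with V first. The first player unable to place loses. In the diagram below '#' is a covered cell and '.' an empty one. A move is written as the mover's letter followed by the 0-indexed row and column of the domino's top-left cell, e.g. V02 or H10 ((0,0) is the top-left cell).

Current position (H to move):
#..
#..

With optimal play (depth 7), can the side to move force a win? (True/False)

ply 1, H at #../#.. | H01=+1→###/#..*; H11=+1→#../###
ply 2: ###/#.. is terminal -1 (V); from #../#.. depth 7

H winning at [#../#..]: True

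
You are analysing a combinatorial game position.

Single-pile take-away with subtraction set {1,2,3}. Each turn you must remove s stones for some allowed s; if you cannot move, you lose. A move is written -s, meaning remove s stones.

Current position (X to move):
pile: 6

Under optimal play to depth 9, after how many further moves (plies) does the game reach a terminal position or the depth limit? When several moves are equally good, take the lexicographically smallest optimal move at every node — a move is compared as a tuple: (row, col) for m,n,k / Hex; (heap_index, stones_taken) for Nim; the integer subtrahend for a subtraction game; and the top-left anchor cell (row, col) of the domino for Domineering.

PV length from [6]: 3 plies

ply 1, X at 6 | -1=-1→5; -2=+1→4*; -3=-1→3
ply 2, O at 4 | -1=-1→3*; -2=-1→2; -3=-1→1
ply 3, X at 3 | -1=-1→2; -2=-1→1; -3=+1→0*
ply 4: 0 is terminal -1 (O); from 6 depth 9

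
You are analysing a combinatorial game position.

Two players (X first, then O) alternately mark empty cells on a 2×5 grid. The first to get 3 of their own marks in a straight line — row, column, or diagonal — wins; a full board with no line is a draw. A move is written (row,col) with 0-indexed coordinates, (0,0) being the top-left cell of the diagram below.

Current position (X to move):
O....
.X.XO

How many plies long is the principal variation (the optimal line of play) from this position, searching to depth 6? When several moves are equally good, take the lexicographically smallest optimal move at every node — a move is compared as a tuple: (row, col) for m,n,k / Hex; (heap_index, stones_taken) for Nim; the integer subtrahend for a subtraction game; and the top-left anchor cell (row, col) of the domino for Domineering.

[O..../.X.XO] X move#1: (0,1):+0/OX.../.X.XO, (0,2):+1/O.X../.X.XO*, (0,3):+1/O..X./.X.XO, (0,4):+0/O...X/.X.XO, (1,0):+0/O..../XX.XO, (1,2):+1/O..../.XXXO
[O.X../.X.XO] O move#2: (0,1):-1/OOX../.X.XO*, (0,3):-1/O.XO./.X.XO, (0,4):-1/O.X.O/.X.XO, (1,0):-1/O.X../OX.XO, (1,2):-1/O.X../.XOXO
[OOX../.X.XO] X move#3: (0,3):+1/OOXX./.X.XO*, (0,4):+1/OOX.X/.X.XO, (1,0):+0/OOX../XX.XO, (1,2):+1/OOX../.XXXO
[OOXX./.X.XO] O move#4: (0,4):-1/OOXXO/.X.XO*, (1,0):-1/OOXX./OX.XO, (1,2):-1/OOXX./.XOXO
[OOXXO/.X.XO] X move#5: (1,0):+0/OOXXO/XX.XO, (1,2):+1/OOXXO/.XXXO*
[OOXXO/.XXXO] end (terminal -1, O#6); searched O..../.X.XO to 6

PV length from [O..../.X.XO]: 5 plies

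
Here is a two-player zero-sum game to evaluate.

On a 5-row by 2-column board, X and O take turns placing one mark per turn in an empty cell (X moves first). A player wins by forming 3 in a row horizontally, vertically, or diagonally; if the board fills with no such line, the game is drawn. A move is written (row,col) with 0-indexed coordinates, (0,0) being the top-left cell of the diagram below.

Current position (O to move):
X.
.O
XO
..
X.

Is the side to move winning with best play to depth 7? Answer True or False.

O winning at [X./.O/XO/../X.]: True

p1 O@[X./.O/XO/../X.]: (0,1)[XO/.O/XO/../X.]+1* (1,0)[X./OO/XO/../X.]-1 (3,0)[X./.O/XO/O./X.]-1 (3,1)[X./.O/XO/.O/X.]+1 (4,1)[X./.O/XO/../XO]-1
p2 X@[XO/.O/XO/../X.] terminal -1; root [X./.O/XO/../X.] d7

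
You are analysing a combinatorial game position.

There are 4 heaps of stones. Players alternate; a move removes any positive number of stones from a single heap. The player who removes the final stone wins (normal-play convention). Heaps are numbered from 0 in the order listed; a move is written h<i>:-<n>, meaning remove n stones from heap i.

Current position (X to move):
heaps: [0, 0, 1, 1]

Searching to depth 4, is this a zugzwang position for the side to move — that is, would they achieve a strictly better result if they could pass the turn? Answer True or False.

[(0,0,1,1)] X move#1: h2:-1:-1/(0,0,0,1)*, h3:-1:-1/(0,0,1,0)
[(0,0,0,1)] O move#2: h3:-1:+1/(0,0,0,0)*
[(0,0,0,0)] end (terminal -1, X#3); searched (0,0,1,1) to 4
pass branch (O moves first from the same position):
  | [(0,0,1,1)] O move#1: h2:-1:-1/(0,0,0,1)*, h3:-1:-1/(0,0,1,0)
  | [(0,0,0,1)] X move#2: h3:-1:+1/(0,0,0,0)*
  | [(0,0,0,0)] end (terminal -1, O#3); searched (0,0,1,1) to 4
X moving scores -1; X passing scores +1

zugzwang((0,0,1,1), X) = True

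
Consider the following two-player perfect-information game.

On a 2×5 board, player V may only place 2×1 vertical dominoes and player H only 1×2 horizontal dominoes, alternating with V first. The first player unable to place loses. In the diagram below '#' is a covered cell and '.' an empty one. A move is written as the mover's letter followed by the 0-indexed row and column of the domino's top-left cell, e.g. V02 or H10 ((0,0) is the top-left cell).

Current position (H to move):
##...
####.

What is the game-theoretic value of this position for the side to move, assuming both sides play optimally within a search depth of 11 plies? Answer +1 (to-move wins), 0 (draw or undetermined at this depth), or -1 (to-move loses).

value(##.../####., H) = +1

p1 H@[##.../####.]: H02[####./####.]-1 H03[##.##/####.]+1*
p2 V@[##.##/####.] terminal -1; root [##.../####.] d11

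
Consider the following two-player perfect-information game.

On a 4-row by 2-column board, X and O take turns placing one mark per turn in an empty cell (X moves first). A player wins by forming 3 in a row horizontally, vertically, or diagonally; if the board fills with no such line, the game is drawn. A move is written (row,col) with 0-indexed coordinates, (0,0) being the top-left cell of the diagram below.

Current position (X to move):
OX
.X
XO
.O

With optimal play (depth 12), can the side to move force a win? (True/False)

X winning at [OX/.X/XO/.O]: False

[OX/.X/XO/.O] X move#1: (1,0):+0/OX/XX/XO/.O*, (3,0):+0/OX/.X/XO/XO
[OX/XX/XO/.O] O move#2: (3,0):+0/OX/XX/XO/OO*
[OX/XX/XO/OO] end (terminal +0, X#3); searched OX/.X/XO/.O to 12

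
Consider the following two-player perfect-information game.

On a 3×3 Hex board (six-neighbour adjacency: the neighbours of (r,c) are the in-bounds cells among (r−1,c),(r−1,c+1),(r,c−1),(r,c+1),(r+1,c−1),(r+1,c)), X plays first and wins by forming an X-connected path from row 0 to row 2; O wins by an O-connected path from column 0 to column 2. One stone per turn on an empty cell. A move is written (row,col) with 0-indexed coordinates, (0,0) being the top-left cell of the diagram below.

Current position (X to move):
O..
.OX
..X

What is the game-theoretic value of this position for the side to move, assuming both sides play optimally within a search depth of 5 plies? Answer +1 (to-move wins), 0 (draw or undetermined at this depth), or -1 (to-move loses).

value(O../.OX/..X, X) = +1

ply 1, X at O../.OX/..X | (0,1)=-1→OX./.OX/..X; (0,2)=+1→O.X/.OX/..X*; (1,0)=-1→O../XOX/..X; (2,0)=-1→O../.OX/X.X; (2,1)=-1→O../.OX/.XX
ply 2: O.X/.OX/..X is terminal -1 (O); from O../.OX/..X depth 5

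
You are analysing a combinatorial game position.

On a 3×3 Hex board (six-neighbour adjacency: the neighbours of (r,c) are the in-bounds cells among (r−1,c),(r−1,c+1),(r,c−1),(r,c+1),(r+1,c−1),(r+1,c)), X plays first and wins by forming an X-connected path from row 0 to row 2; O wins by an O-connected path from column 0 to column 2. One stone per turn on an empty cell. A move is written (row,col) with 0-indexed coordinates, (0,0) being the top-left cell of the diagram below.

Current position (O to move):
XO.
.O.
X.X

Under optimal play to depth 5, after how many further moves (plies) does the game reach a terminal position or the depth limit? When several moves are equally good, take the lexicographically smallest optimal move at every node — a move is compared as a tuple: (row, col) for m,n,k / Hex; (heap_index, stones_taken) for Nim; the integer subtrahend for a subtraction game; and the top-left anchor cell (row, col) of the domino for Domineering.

PV length from [XO./.O./X.X]: 3 plies

[XO./.O./X.X] O move#1: (0,2):-1/XOO/.O./X.X, (1,0):+1/XO./OO./X.X*, (1,2):-1/XO./.OO/X.X, (2,1):-1/XO./.O./XOX
[XO./OO./X.X] X move#2: (0,2):-1/XOX/OO./X.X*, (1,2):-1/XO./OOX/X.X, (2,1):-1/XO./OO./XXX
[XOX/OO./X.X] O move#3: (1,2):+1/XOX/OOO/X.X*, (2,1):-1/XOX/OO./XOX
[XOX/OOO/X.X] end (terminal -1, X#4); searched XO./.O./X.X to 5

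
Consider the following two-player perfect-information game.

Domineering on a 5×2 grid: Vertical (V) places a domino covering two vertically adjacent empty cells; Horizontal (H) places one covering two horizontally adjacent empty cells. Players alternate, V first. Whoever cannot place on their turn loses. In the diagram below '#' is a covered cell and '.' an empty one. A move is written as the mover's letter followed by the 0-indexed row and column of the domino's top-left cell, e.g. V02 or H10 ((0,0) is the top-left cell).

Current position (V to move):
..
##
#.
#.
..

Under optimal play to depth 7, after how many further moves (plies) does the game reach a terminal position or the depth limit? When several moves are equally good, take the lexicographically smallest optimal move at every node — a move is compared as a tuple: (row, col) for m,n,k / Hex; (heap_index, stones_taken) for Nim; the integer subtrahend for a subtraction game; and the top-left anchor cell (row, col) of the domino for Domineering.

p1 V@[../##/#./#./..]: V21[../##/##/##/..]-1* V31[../##/#./##/.#]-1
p2 H@[../##/##/##/..]: H00[##/##/##/##/..]+1* H40[../##/##/##/##]+1
p3 V@[##/##/##/##/..] terminal -1; root [../##/#./#./..] d7

PV length from [../##/#./#./..]: 2 plies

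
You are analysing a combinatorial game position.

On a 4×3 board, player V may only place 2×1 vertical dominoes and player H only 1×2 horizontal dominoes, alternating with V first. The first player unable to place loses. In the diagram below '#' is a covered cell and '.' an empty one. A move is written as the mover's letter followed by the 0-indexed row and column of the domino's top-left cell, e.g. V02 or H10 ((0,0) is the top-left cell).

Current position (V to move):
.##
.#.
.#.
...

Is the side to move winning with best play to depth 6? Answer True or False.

V winning at [.##/.#./.#./...]: True

p1 V@[.##/.#./.#./...]: V00[###/##./.#./...]+1* V10[.##/##./##./...]+1 V12[.##/.##/.##/...]+1 V20[.##/.#./##./#..]+1 V22[.##/.#./.##/..#]+1
p2 H@[###/##./.#./...]: H30[###/##./.#./##.]-1* H31[###/##./.#./.##]-1
p3 V@[###/##./.#./##.]: V12[###/###/.##/##.]+1* V22[###/##./.##/###]+1
p4 H@[###/###/.##/##.] terminal -1; root [.##/.#./.#./...] d6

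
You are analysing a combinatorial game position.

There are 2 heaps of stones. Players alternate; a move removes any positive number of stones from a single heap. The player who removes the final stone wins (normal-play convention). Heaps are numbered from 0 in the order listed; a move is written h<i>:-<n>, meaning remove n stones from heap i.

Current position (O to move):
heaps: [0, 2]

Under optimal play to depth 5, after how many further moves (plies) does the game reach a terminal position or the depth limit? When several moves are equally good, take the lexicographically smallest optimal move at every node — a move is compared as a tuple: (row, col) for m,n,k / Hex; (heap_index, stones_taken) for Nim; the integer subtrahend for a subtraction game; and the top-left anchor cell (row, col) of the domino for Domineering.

[(0,2)] O move#1: h1:-1:-1/(0,1), h1:-2:+1/(0,0)*
[(0,0)] end (terminal -1, X#2); searched (0,2) to 5

PV length from [(0,2)]: 1 ply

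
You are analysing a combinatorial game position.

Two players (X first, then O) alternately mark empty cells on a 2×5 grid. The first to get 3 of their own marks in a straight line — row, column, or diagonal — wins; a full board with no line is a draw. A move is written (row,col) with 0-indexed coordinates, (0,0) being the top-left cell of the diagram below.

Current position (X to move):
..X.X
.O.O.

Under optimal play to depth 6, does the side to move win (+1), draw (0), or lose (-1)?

value(..X.X/.O.O., X) = +1

ply 1, X at ..X.X/.O.O. | (0,0)=-1→X.X.X/.O.O.; (0,1)=-1→.XX.X/.O.O.; (0,3)=+1→..XXX/.O.O.*; (1,0)=-1→..X.X/XO.O.; (1,2)=+0→..X.X/.OXO.; (1,4)=-1→..X.X/.O.OX
ply 2: ..XXX/.O.O. is terminal -1 (O); from ..X.X/.O.O. depth 6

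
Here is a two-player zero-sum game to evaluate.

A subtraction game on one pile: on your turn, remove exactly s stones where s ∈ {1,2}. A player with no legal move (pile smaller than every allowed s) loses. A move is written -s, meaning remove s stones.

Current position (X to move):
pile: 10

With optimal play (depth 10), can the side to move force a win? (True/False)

X winning at [10]: True

ply 1, X at 10 | -1=+1→9*; -2=-1→8
ply 2, O at 9 | -1=-1→8*; -2=-1→7
ply 3, X at 8 | -1=-1→7; -2=+1→6*
ply 4, O at 6 | -1=-1→5*; -2=-1→4
ply 5, X at 5 | -1=-1→4; -2=+1→3*
ply 6, O at 3 | -1=-1→2*; -2=-1→1
ply 7, X at 2 | -1=-1→1; -2=+1→0*
ply 8: 0 is terminal -1 (O); from 10 depth 10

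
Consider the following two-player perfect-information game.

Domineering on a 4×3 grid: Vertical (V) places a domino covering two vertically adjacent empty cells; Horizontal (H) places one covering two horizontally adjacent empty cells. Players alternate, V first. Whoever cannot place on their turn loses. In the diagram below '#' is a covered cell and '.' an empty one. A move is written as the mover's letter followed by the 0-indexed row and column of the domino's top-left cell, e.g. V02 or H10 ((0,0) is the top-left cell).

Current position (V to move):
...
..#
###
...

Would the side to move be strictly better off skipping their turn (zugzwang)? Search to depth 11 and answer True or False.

zugzwang(.../..#/###/..., V) = False

[.../..#/###/...] V move#1: V00:-1/#../#.#/###/..., V01:+1/.#./.##/###/...*
[.#./.##/###/...] H move#2: H30:-1/.#./.##/###/##.*, H31:-1/.#./.##/###/.##
[.#./.##/###/##.] V move#3: V00:+1/##./###/###/##.*
[##./###/###/##.] end (terminal -1, H#4); searched .../..#/###/... to 11
pass branch (H moves first from the same position):
  | [.../..#/###/...] H move#1: H00:+1/##./..#/###/...*, H01:+1/.##/..#/###/..., H10:+1/.../###/###/..., H30:-1/.../..#/###/##., H31:-1/.../..#/###/.##
  | [##./..#/###/...] end (terminal -1, V#2); searched .../..#/###/... to 11
V moving scores +1; V passing scores -1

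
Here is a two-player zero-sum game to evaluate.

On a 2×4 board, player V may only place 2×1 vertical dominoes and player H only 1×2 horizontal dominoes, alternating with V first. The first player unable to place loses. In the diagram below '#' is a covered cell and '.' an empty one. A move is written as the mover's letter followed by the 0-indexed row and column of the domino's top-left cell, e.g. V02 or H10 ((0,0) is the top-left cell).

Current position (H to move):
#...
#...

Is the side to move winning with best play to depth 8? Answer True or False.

H winning at [#.../#...]: True

ply 1, H at #.../#... | H01=+1→###./#...*; H02=+1→#.##/#...; H11=+1→#.../###.; H12=+1→#.../#.##
ply 2, V at ###./#... | V03=-1→####/#..#*
ply 3, H at ####/#..# | H11=+1→####/####*
ply 4: ####/#### is terminal -1 (V); from #.../#... depth 8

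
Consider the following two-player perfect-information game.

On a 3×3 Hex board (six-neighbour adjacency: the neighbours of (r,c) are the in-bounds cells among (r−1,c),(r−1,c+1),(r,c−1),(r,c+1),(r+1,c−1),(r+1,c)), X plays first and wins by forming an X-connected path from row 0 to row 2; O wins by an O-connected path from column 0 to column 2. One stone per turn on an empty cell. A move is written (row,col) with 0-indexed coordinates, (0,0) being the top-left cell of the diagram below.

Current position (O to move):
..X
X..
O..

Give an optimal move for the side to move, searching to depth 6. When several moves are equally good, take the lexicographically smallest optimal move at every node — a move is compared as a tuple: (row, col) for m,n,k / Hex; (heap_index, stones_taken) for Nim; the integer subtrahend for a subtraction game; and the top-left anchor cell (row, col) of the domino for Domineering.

p1 O@[..X/X../O..]: (0,0)[O.X/X../O..]-1 (0,1)[.OX/X../O..]-1 (1,1)[..X/XO./O..]-1 (1,2)[..X/X.O/O..]+1* (2,1)[..X/X../OO.]+1 (2,2)[..X/X../O.O]-1
p2 X@[..X/X.O/O..]: (0,0)[X.X/X.O/O..]-1* (0,1)[.XX/X.O/O..]-1 (1,1)[..X/XXO/O..]-1 (2,1)[..X/X.O/OX.]-1 (2,2)[..X/X.O/O.X]-1
p3 O@[X.X/X.O/O..]: (0,1)[XOX/X.O/O..]+1* (1,1)[X.X/XOO/O..]+1 (2,1)[X.X/X.O/OO.]+1 (2,2)[X.X/X.O/O.O]+1
p4 X@[XOX/X.O/O..]: (1,1)[XOX/XXO/O..]-1* (2,1)[XOX/X.O/OX.]-1 (2,2)[XOX/X.O/O.X]-1
p5 O@[XOX/XXO/O..]: (2,1)[XOX/XXO/OO.]+1* (2,2)[XOX/XXO/O.O]-1
p6 X@[XOX/XXO/OO.] terminal -1; root [..X/X../O..] d6

O's best at [..X/X../O..]: (1,2)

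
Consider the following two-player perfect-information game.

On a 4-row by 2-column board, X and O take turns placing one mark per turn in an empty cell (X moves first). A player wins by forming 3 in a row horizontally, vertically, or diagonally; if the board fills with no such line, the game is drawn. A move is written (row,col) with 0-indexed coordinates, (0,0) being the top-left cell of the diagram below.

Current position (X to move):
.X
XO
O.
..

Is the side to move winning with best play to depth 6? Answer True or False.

ply 1, X at .X/XO/O./.. | (0,0)=+0→XX/XO/O./..*; (2,1)=+0→.X/XO/OX/..; (3,0)=+0→.X/XO/O./X.; (3,1)=+0→.X/XO/O./.X
ply 2, O at XX/XO/O./.. | (2,1)=+0→XX/XO/OO/..*; (3,0)=+0→XX/XO/O./O.; (3,1)=+0→XX/XO/O./.O
ply 3, X at XX/XO/OO/.. | (3,0)=-1→XX/XO/OO/X.; (3,1)=+0→XX/XO/OO/.X*
ply 4, O at XX/XO/OO/.X | (3,0)=+0→XX/XO/OO/OX*
ply 5: XX/XO/OO/OX is terminal +0 (X); from .X/XO/O./.. depth 6

X winning at [.X/XO/O./..]: False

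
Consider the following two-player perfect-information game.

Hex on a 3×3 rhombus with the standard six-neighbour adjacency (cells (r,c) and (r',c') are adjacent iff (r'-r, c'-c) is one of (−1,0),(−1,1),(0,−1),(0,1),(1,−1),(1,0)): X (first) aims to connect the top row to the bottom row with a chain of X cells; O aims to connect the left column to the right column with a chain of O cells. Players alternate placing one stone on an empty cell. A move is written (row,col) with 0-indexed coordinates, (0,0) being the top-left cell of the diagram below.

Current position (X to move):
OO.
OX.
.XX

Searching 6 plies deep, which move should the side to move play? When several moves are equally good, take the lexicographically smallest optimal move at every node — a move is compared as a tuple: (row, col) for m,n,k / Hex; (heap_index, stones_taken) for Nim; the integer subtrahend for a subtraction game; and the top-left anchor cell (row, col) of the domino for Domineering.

ply 1, X at OO./OX./.XX | (0,2)=+1→OOX/OX./.XX*; (1,2)=-1→OO./OXX/.XX; (2,0)=-1→OO./OX./XXX
ply 2: OOX/OX./.XX is terminal -1 (O); from OO./OX./.XX depth 6

X's best at [OO./OX./.XX]: (0,2)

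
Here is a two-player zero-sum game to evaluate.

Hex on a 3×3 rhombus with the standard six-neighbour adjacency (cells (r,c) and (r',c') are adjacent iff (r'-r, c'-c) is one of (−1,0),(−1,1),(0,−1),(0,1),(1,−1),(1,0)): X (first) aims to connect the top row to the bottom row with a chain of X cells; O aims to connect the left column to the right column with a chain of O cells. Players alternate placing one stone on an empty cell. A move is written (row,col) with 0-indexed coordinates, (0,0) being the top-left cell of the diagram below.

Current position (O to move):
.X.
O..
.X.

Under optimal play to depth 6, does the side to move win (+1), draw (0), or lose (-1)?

ply 1, O at .X./O../.X. | (0,0)=-1→OX./O../.X.; (0,2)=-1→.XO/O../.X.; (1,1)=+1→.X./OO./.X.*; (1,2)=-1→.X./O.O/.X.; (2,0)=-1→.X./O../OX.; (2,2)=-1→.X./O../.XO
ply 2, X at .X./OO./.X. | (0,0)=-1→XX./OO./.X.*; (0,2)=-1→.XX/OO./.X.; (1,2)=-1→.X./OOX/.X.; (2,0)=-1→.X./OO./XX.; (2,2)=-1→.X./OO./.XX
ply 3, O at XX./OO./.X. | (0,2)=+1→XXO/OO./.X.*; (1,2)=+1→XX./OOO/.X.; (2,0)=+1→XX./OO./OX.; (2,2)=+1→XX./OO./.XO
ply 4: XXO/OO./.X. is terminal -1 (X); from .X./O../.X. depth 6

value(.X./O../.X., O) = +1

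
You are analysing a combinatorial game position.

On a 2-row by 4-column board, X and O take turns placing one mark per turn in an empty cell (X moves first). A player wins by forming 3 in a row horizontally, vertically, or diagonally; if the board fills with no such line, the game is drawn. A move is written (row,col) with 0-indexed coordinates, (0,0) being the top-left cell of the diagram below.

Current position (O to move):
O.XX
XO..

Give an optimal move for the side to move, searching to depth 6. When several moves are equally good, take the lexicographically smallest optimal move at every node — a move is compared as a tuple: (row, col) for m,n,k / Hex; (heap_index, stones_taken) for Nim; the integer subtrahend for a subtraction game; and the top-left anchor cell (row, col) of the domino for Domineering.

p1 O@[O.XX/XO..]: (0,1)[OOXX/XO..]+0* (1,2)[O.XX/XOO.]-1 (1,3)[O.XX/XO.O]-1
p2 X@[OOXX/XO..]: (1,2)[OOXX/XOX.]+0* (1,3)[OOXX/XO.X]+0
p3 O@[OOXX/XOX.]: (1,3)[OOXX/XOXO]+0*
p4 X@[OOXX/XOXO] terminal +0; root [O.XX/XO..] d6

O's best at [O.XX/XO..]: (0,1)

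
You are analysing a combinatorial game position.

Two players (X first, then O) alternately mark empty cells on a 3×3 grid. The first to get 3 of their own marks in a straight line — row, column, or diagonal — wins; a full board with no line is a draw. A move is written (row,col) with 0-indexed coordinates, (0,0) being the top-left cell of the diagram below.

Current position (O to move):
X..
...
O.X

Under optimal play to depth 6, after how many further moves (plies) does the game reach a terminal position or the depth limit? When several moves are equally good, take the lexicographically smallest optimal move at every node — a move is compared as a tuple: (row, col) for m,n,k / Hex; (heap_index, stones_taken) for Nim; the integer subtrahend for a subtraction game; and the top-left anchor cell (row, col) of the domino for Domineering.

[X../.../O.X] O move#1: (0,1):-1/XO./.../O.X*, (0,2):-1/X.O/.../O.X, (1,0):-1/X../O../O.X, (1,1):-1/X../.O./O.X, (1,2):-1/X../..O/O.X, (2,1):-1/X../.../OOX
[XO./.../O.X] X move#2: (0,2):+1/XOX/.../O.X*, (1,0):-1/XO./X../O.X, (1,1):+1/XO./.X./O.X, (1,2):+1/XO./..X/O.X, (2,1):+0/XO./.../OXX
[XOX/.../O.X] O move#3: (1,0):-1/XOX/O../O.X*, (1,1):-1/XOX/.O./O.X, (1,2):-1/XOX/..O/O.X, (2,1):-1/XOX/.../OOX
[XOX/O../O.X] X move#4: (1,1):+1/XOX/OX./O.X*, (1,2):+1/XOX/O.X/O.X, (2,1):+1/XOX/O../OXX
[XOX/OX./O.X] end (terminal -1, O#5); searched X../.../O.X to 6

PV length from [X../.../O.X]: 4 plies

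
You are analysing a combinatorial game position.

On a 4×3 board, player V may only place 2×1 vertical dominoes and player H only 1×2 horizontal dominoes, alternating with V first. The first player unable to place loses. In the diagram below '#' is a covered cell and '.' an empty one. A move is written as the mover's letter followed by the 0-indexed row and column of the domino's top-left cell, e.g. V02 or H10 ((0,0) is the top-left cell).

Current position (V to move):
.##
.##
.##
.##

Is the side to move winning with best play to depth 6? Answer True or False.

p1 V@[.##/.##/.##/.##]: V00[###/###/.##/.##]+1* V10[.##/###/###/.##]+1 V20[.##/.##/###/###]+1
p2 H@[###/###/.##/.##] terminal -1; root [.##/.##/.##/.##] d6

V winning at [.##/.##/.##/.##]: True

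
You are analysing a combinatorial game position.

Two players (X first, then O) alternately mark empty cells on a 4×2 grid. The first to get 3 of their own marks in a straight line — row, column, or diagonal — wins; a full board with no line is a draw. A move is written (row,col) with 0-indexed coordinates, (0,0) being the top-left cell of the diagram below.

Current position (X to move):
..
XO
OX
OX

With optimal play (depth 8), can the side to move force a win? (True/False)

X winning at [../XO/OX/OX]: False

[../XO/OX/OX] X move#1: (0,0):+0/X./XO/OX/OX*, (0,1):+0/.X/XO/OX/OX
[X./XO/OX/OX] O move#2: (0,1):+0/XO/XO/OX/OX*
[XO/XO/OX/OX] end (terminal +0, X#3); searched ../XO/OX/OX to 8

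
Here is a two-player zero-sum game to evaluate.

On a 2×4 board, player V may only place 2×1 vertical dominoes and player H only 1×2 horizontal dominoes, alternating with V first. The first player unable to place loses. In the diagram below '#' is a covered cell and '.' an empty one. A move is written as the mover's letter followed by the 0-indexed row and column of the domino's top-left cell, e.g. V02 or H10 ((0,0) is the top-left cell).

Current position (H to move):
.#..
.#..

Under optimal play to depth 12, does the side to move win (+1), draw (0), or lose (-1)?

value(.#../.#.., H) = +1

[.#../.#..] H move#1: H02:+1/.###/.#..*, H12:+1/.#../.###
[.###/.#..] V move#2: V00:-1/####/##..*
[####/##..] H move#3: H12:+1/####/####*
[####/####] end (terminal -1, V#4); searched .#../.#.. to 12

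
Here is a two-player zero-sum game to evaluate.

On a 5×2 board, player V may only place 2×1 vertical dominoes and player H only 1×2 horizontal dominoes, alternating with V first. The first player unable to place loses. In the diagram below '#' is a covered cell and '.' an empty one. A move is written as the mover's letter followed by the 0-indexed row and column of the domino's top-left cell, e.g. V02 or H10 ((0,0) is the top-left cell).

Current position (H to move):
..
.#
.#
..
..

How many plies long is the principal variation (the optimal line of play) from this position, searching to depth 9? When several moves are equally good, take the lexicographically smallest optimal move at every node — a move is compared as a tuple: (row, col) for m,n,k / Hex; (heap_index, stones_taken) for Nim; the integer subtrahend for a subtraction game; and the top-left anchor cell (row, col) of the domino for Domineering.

p1 H@[../.#/.#/../..]: H00[##/.#/.#/../..]-1 H30[../.#/.#/##/..]+1* H40[../.#/.#/../##]+1
p2 V@[../.#/.#/##/..]: V00[#./##/.#/##/..]-1* V10[../##/##/##/..]-1
p3 H@[#./##/.#/##/..]: H40[#./##/.#/##/##]+1*
p4 V@[#./##/.#/##/##] terminal -1; root [../.#/.#/../..] d9

PV length from [../.#/.#/../..]: 3 plies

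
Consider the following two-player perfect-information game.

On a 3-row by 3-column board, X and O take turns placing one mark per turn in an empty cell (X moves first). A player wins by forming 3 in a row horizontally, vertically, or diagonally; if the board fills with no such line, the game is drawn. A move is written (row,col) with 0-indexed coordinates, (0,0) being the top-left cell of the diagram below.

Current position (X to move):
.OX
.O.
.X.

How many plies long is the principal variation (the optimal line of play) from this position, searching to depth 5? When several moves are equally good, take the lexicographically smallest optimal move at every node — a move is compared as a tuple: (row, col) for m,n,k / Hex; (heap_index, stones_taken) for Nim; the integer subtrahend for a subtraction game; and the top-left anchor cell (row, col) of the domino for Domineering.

PV length from [.OX/.O./.X.]: 5 plies

[.OX/.O./.X.] X move#1: (0,0):+0/XOX/.O./.X., (1,0):+0/.OX/XO./.X., (1,2):+0/.OX/.OX/.X., (2,0):+0/.OX/.O./XX., (2,2):+1/.OX/.O./.XX*
[.OX/.O./.XX] O move#2: (0,0):-1/OOX/.O./.XX*, (1,0):-1/.OX/OO./.XX, (1,2):-1/.OX/.OO/.XX, (2,0):-1/.OX/.O./OXX
[OOX/.O./.XX] X move#3: (1,0):+1/OOX/XO./.XX*, (1,2):+1/OOX/.OX/.XX, (2,0):+1/OOX/.O./XXX
[OOX/XO./.XX] O move#4: (1,2):-1/OOX/XOO/.XX*, (2,0):-1/OOX/XO./OXX
[OOX/XOO/.XX] X move#5: (2,0):+1/OOX/XOO/XXX*
[OOX/XOO/XXX] end (terminal -1, O#6); searched .OX/.O./.X. to 5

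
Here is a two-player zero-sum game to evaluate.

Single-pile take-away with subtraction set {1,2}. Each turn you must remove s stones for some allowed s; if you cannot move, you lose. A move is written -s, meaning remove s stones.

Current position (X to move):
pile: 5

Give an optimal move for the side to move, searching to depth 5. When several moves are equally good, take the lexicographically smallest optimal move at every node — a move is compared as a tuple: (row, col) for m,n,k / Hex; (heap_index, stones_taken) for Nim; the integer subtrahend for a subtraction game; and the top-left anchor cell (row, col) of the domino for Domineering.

X's best at [5]: -2

[5] X move#1: -1:-1/4, -2:+1/3*
[3] O move#2: -1:-1/2*, -2:-1/1
[2] X move#3: -1:-1/1, -2:+1/0*
[0] end (terminal -1, O#4); searched 5 to 5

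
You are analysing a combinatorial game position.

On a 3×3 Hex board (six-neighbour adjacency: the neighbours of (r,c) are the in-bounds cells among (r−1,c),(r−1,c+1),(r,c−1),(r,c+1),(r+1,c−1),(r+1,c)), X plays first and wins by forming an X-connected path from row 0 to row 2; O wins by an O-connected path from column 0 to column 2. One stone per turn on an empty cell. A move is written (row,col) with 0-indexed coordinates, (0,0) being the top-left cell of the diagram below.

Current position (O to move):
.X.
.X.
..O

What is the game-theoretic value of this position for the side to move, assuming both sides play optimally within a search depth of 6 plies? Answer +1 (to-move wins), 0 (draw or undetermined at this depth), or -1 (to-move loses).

value(.X./.X./..O, O) = -1

p1 O@[.X./.X./..O]: (0,0)[OX./.X./..O]-1* (0,2)[.XO/.X./..O]-1 (1,0)[.X./OX./..O]-1 (1,2)[.X./.XO/..O]-1 (2,0)[.X./.X./O.O]-1 (2,1)[.X./.X./.OO]-1
p2 X@[OX./.X./..O]: (0,2)[OXX/.X./..O]+1* (1,0)[OX./XX./..O]+1 (1,2)[OX./.XX/..O]+1 (2,0)[OX./.X./X.O]+1 (2,1)[OX./.X./.XO]+1
p3 O@[OXX/.X./..O]: (1,0)[OXX/OX./..O]-1* (1,2)[OXX/.XO/..O]-1 (2,0)[OXX/.X./O.O]-1 (2,1)[OXX/.X./.OO]-1
p4 X@[OXX/OX./..O]: (1,2)[OXX/OXX/..O]+1* (2,0)[OXX/OX./X.O]+1 (2,1)[OXX/OX./.XO]+1
p5 O@[OXX/OXX/..O]: (2,0)[OXX/OXX/O.O]-1* (2,1)[OXX/OXX/.OO]-1
p6 X@[OXX/OXX/O.O]: (2,1)[OXX/OXX/OXO]+1*
p7 O@[OXX/OXX/OXO] terminal -1; root [.X./.X./..O] d6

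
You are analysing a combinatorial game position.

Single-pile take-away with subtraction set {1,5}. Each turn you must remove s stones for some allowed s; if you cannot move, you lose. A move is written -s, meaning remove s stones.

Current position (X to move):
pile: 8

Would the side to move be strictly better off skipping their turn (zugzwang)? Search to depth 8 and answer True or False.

zugzwang(8, X) = True

[8] X move#1: -1:-1/7*, -5:-1/3
[7] O move#2: -1:+1/6*, -5:+1/2
[6] X move#3: -1:-1/5*, -5:-1/1
[5] O move#4: -1:+1/4*, -5:+1/0
[4] X move#5: -1:-1/3*
[3] O move#6: -1:+1/2*
[2] X move#7: -1:-1/1*
[1] O move#8: -1:+1/0*
[0] end (terminal -1, X#9); searched 8 to 8
pass branch (O moves first from the same position):
  | [8] O move#1: -1:-1/7*, -5:-1/3
  | [7] X move#2: -1:+1/6*, -5:+1/2
  | [6] O move#3: -1:-1/5*, -5:-1/1
  | [5] X move#4: -1:+1/4*, -5:+1/0
  | [4] O move#5: -1:-1/3*
  | [3] X move#6: -1:+1/2*
  | [2] O move#7: -1:-1/1*
  | [1] X move#8: -1:+1/0*
  | [0] end (terminal -1, O#9); searched 8 to 8
X moving scores -1; X passing scores +1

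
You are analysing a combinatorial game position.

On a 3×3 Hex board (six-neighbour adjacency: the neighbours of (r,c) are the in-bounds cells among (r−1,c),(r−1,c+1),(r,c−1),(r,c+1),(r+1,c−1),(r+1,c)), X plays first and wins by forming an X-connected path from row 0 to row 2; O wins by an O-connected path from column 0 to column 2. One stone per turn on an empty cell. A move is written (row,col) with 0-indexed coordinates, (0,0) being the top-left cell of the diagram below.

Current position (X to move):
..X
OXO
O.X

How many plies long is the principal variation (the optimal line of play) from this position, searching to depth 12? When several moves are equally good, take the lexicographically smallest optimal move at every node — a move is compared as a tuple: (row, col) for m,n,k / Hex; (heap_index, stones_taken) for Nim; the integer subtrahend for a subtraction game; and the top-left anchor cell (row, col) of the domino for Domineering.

PV length from [..X/OXO/O.X]: 1 ply

ply 1, X at ..X/OXO/O.X | (0,0)=-1→X.X/OXO/O.X; (0,1)=-1→.XX/OXO/O.X; (2,1)=+1→..X/OXO/OXX*
ply 2: ..X/OXO/OXX is terminal -1 (O); from ..X/OXO/O.X depth 12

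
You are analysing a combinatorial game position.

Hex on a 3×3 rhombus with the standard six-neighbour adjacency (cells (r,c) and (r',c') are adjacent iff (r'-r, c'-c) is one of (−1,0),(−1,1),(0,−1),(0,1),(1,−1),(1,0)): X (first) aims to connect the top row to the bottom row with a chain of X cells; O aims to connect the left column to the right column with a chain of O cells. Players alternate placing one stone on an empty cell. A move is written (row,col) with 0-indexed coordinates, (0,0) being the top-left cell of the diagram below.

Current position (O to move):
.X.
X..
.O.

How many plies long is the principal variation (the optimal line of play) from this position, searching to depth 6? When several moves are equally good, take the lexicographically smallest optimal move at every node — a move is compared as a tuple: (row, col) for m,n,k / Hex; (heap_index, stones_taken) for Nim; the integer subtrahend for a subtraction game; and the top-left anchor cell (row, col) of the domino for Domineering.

[.X./X../.O.] O move#1: (0,0):-1/OX./X../.O., (0,2):-1/.XO/X../.O., (1,1):-1/.X./XO./.O., (1,2):-1/.X./X.O/.O., (2,0):+1/.X./X../OO.*, (2,2):-1/.X./X../.OO
[.X./X../OO.] X move#2: (0,0):-1/XX./X../OO.*, (0,2):-1/.XX/X../OO., (1,1):-1/.X./XX./OO., (1,2):-1/.X./X.X/OO., (2,2):-1/.X./X../OOX
[XX./X../OO.] O move#3: (0,2):+1/XXO/X../OO.*, (1,1):+1/XX./XO./OO., (1,2):+1/XX./X.O/OO., (2,2):+1/XX./X../OOO
[XXO/X../OO.] X move#4: (1,1):-1/XXO/XX./OO.*, (1,2):-1/XXO/X.X/OO., (2,2):-1/XXO/X../OOX
[XXO/XX./OO.] O move#5: (1,2):+1/XXO/XXO/OO.*, (2,2):+1/XXO/XX./OOO
[XXO/XXO/OO.] end (terminal -1, X#6); searched .X./X../.O. to 6

PV length from [.X./X../.O.]: 5 plies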